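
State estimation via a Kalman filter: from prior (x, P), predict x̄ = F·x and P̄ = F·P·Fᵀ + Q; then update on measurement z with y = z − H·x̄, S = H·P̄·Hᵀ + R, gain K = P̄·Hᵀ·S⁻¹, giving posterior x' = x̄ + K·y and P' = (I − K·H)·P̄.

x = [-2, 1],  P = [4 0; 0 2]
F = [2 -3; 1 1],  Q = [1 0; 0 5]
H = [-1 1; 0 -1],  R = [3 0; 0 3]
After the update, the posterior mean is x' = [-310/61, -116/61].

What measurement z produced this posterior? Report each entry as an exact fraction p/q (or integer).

z = [3, 2]

x̄ = F·x = [-7, -1]
P̄ = F·P·Fᵀ + Q = [35 2; 2 11]
S = H·P̄·Hᵀ + R = [45 -9; -9 14]
K = P̄·Hᵀ·S⁻¹ = [-160/183 -43/61; 3/61 -46/61]
x' − x̄ = [117/61, -55/61] = K·y
y = (KᵀK)⁻¹·Kᵀ·(x' − x̄) = [-3, 1]
z = y + H·x̄ = [-3, 1] + [6, 1] = [3, 2]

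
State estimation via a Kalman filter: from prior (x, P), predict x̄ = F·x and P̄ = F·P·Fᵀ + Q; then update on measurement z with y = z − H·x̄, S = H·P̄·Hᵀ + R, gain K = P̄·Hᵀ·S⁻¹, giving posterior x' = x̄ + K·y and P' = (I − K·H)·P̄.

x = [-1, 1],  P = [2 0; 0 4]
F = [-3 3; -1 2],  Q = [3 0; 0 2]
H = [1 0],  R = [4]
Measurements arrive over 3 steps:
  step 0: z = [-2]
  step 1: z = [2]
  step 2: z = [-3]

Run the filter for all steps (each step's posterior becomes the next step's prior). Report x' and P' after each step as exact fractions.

step 0: x̄ = F·x = [6, 3]
step 0: P̄ = F·P·Fᵀ + Q = [57 30; 30 20]
step 0: y = z − H·x̄ = [-8]
step 0: S = H·P̄·Hᵀ + R = [61]
step 0: K = P̄·Hᵀ·S⁻¹ = [57/61; 30/61]
step 0: x' = x̄ + K·y = [-90/61, -57/61]
step 0: P' = (I − K·H)·P̄ = [228/61 120/61; 120/61 320/61]
step 1: x̄ = F·x = [99/61, -24/61]
step 1: P̄ = F·P·Fᵀ + Q = [2955/61 1524/61; 1524/61 1150/61]
step 1: y = z − H·x̄ = [23/61]
step 1: S = H·P̄·Hᵀ + R = [3199/61]
step 1: K = P̄·Hᵀ·S⁻¹ = [2955/3199; 1524/3199]
step 1: x' = x̄ + K·y = [6306/3199, -684/3199]
step 1: P' = (I − K·H)·P̄ = [11820/3199 6096/3199; 6096/3199 22234/3199]
step 2: x̄ = F·x = [-20970/3199, -7674/3199]
step 2: P̄ = F·P·Fᵀ + Q = [206355/3199 114000/3199; 114000/3199 82770/3199]
step 2: y = z − H·x̄ = [11373/3199]
step 2: S = H·P̄·Hᵀ + R = [219151/3199]
step 2: K = P̄·Hᵀ·S⁻¹ = [206355/219151; 114000/219151]
step 2: x' = x̄ + K·y = [-702945/219151, -120426/219151]
step 2: P' = (I − K·H)·P̄ = [825420/219151 456000/219151; 456000/219151 1607730/219151]

step 0: x' = [-90/61, -57/61], P' = [228/61 120/61; 120/61 320/61]
step 1: x' = [6306/3199, -684/3199], P' = [11820/3199 6096/3199; 6096/3199 22234/3199]
step 2: x' = [-702945/219151, -120426/219151], P' = [825420/219151 456000/219151; 456000/219151 1607730/219151]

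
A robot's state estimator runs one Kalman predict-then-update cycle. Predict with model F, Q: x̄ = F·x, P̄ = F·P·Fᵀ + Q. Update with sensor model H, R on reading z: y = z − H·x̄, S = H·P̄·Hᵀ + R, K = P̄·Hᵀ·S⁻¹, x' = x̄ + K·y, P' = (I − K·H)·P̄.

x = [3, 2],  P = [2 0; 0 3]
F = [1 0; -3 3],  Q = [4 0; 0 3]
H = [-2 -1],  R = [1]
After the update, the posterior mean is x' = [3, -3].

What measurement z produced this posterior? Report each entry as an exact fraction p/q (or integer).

z = [-3]

x̄ = F·x = [3, -3]
P̄ = F·P·Fᵀ + Q = [6 -6; -6 48]
S = H·P̄·Hᵀ + R = [49]
K = P̄·Hᵀ·S⁻¹ = [-6/49; -36/49]
x' − x̄ = [0, 0] = K·y
y = (KᵀK)⁻¹·Kᵀ·(x' − x̄) = [0]
z = y + H·x̄ = [0] + [-3] = [-3]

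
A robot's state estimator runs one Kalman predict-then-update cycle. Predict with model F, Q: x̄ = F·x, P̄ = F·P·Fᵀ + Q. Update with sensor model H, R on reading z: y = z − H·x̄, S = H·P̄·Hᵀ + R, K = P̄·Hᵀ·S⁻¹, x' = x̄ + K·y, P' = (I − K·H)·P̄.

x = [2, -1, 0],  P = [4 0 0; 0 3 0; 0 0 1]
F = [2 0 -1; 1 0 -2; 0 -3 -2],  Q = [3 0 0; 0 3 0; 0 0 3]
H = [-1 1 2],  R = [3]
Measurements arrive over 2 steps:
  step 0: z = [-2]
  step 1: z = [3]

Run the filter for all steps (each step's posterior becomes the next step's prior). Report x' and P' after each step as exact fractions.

step 0: x̄ = F·x = [4, 2, 3]
step 0: P̄ = F·P·Fᵀ + Q = [20 10 2; 10 11 4; 2 4 34]
step 0: y = z − H·x̄ = [-6]
step 0: S = H·P̄·Hᵀ + R = [158]
step 0: K = P̄·Hᵀ·S⁻¹ = [-3/79; 9/158; 35/79]
step 0: x' = x̄ + K·y = [334/79, 131/79, 27/79]
step 0: P' = (I − K·H)·P̄ = [1562/79 817/79 368/79; 817/79 1657/158 1/79; 368/79 1/79 236/79]
step 1: x̄ = F·x = [641/79, 280/79, -447/79]
step 1: P̄ = F·P·Fᵀ + Q = [5249/79 1756/79 -5899/79; 1756/79 1271/79 -2237/79; -5899/79 -2237/79 17299/158]
step 1: y = z − H·x̄ = [1492/79]
step 1: S = H·P̄·Hᵀ + R = [52491/79]
step 1: K = P̄·Hᵀ·S⁻¹ = [-5097/17497; -1653/17497; 6987/17497]
step 1: x' = x̄ + K·y = [45707/17497, 30796/17497, 32955/17497]
step 1: P' = (I − K·H)·P̄ = [175994/17497 68971/17497 45866/17497; 68971/17497 177740/17497 -56864/17497; 45866/17497 -56864/17497 123691/34994]

step 0: x' = [334/79, 131/79, 27/79], P' = [1562/79 817/79 368/79; 817/79 1657/158 1/79; 368/79 1/79 236/79]
step 1: x' = [45707/17497, 30796/17497, 32955/17497], P' = [175994/17497 68971/17497 45866/17497; 68971/17497 177740/17497 -56864/17497; 45866/17497 -56864/17497 123691/34994]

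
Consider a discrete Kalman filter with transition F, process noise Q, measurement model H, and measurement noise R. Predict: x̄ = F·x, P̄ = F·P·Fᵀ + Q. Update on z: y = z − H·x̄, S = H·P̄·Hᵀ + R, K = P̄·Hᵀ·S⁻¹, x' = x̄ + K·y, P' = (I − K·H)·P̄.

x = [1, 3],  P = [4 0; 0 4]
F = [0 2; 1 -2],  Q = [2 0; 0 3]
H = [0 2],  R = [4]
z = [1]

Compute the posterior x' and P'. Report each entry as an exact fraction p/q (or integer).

x̄ = F·x = [6, -5]
P̄ = F·P·Fᵀ + Q = [18 -16; -16 23]
y = z − H·x̄ = [11]
S = H·P̄·Hᵀ + R = [96]
K = P̄·Hᵀ·S⁻¹ = [-1/3; 23/48]
x' = x̄ + K·y = [7/3, 13/48]
P' = (I − K·H)·P̄ = [22/3 -2/3; -2/3 23/24]

x' = [7/3, 13/48]
P' = [22/3 -2/3; -2/3 23/24]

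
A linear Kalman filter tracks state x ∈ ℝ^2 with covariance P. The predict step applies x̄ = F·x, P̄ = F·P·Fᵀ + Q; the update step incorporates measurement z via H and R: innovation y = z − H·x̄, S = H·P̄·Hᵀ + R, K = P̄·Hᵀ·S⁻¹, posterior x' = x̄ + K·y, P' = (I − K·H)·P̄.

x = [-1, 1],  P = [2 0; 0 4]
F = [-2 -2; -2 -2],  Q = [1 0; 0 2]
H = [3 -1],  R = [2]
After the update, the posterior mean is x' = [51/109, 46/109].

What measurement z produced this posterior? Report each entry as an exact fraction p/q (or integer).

z = [1]

x̄ = F·x = [0, 0]
P̄ = F·P·Fᵀ + Q = [25 24; 24 26]
S = H·P̄·Hᵀ + R = [109]
K = P̄·Hᵀ·S⁻¹ = [51/109; 46/109]
x' − x̄ = [51/109, 46/109] = K·y
y = (KᵀK)⁻¹·Kᵀ·(x' − x̄) = [1]
z = y + H·x̄ = [1] + [0] = [1]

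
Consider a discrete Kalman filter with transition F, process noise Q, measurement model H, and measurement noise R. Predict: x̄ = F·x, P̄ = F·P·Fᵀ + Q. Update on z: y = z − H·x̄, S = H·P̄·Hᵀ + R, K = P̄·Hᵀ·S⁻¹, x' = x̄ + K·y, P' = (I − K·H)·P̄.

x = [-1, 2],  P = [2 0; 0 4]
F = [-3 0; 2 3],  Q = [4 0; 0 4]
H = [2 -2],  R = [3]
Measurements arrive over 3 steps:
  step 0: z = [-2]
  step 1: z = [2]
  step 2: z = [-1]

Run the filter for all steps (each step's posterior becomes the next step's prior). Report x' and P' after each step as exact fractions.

step 0: x̄ = F·x = [3, 4]
step 0: P̄ = F·P·Fᵀ + Q = [22 -12; -12 48]
step 0: y = z − H·x̄ = [0]
step 0: S = H·P̄·Hᵀ + R = [379]
step 0: K = P̄·Hᵀ·S⁻¹ = [68/379; -120/379]
step 0: x' = x̄ + K·y = [3, 4]
step 0: P' = (I − K·H)·P̄ = [3714/379 3612/379; 3612/379 3792/379]
step 1: x̄ = F·x = [-9, 18]
step 1: P̄ = F·P·Fᵀ + Q = [34942/379 -54792/379; -54792/379 93844/379]
step 1: y = z − H·x̄ = [56]
step 1: S = H·P̄·Hᵀ + R = [954617/379]
step 1: K = P̄·Hᵀ·S⁻¹ = [179468/954617; -297272/954617]
step 1: x' = x̄ + K·y = [1458655/954617, 535874/954617]
step 1: P' = (I − K·H)·P̄ = [3027610/954617 2758408/954617; 2758408/954617 3204316/954617]
step 2: x̄ = F·x = [-4375965/954617, 4524932/954617]
step 2: P̄ = F·P·Fᵀ + Q = [31066958/954617 -42991332/954617; -42991332/954617 77868648/954617]
step 2: y = z − H·x̄ = [16847177/954617]
step 2: S = H·P̄·Hᵀ + R = [782536931/954617]
step 2: K = P̄·Hᵀ·S⁻¹ = [148116580/782536931; -241719960/782536931]
step 2: x' = x̄ + K·y = [-973173515/782536931, -556634284/782536931]
step 2: P' = (I − K·H)·P̄ = [2485311594/782536931 2263136724/782536931; 2263136724/782536931 2625716664/782536931]

step 0: x' = [3, 4], P' = [3714/379 3612/379; 3612/379 3792/379]
step 1: x' = [1458655/954617, 535874/954617], P' = [3027610/954617 2758408/954617; 2758408/954617 3204316/954617]
step 2: x' = [-973173515/782536931, -556634284/782536931], P' = [2485311594/782536931 2263136724/782536931; 2263136724/782536931 2625716664/782536931]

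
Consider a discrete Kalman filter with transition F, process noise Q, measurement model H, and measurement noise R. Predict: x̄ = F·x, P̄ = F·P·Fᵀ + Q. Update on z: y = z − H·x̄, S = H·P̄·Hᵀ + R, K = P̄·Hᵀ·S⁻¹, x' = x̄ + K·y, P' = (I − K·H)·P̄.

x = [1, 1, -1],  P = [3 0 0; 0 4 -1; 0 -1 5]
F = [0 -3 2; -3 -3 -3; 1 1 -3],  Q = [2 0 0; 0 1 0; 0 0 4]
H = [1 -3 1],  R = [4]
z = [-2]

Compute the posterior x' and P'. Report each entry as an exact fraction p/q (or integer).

x' = [-3703/723, 201/241, 1370/241]
P' = [50546/723 1395/241 -12653/241; 1395/241 763/241 558/241; -12653/241 558/241 14267/241]

x̄ = F·x = [-5, -3, 5]
P̄ = F·P·Fᵀ + Q = [70 3 -53; 3 91 18; -53 18 62]
y = z − H·x̄ = [-11]
S = H·P̄·Hᵀ + R = [723]
K = P̄·Hᵀ·S⁻¹ = [8/723; -84/241; -15/241]
x' = x̄ + K·y = [-3703/723, 201/241, 1370/241]
P' = (I − K·H)·P̄ = [50546/723 1395/241 -12653/241; 1395/241 763/241 558/241; -12653/241 558/241 14267/241]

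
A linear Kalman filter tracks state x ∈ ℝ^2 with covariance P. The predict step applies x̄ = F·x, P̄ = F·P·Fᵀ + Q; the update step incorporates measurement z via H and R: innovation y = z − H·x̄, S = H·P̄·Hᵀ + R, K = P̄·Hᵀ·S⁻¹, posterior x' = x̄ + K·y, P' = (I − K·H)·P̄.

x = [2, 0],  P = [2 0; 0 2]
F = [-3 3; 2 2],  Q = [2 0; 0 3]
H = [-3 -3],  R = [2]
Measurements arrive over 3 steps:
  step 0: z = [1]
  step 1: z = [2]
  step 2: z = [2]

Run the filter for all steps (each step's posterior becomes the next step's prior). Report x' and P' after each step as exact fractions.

step 0: x̄ = F·x = [-6, 4]
step 0: P̄ = F·P·Fᵀ + Q = [38 0; 0 19]
step 0: y = z − H·x̄ = [-5]
step 0: S = H·P̄·Hᵀ + R = [515]
step 0: K = P̄·Hᵀ·S⁻¹ = [-114/515; -57/515]
step 0: x' = x̄ + K·y = [-504/103, 469/103]
step 0: P' = (I − K·H)·P̄ = [6574/515 -6498/515; -6498/515 6536/515]
step 1: x̄ = F·x = [2919/103, -70/103]
step 1: P̄ = F·P·Fᵀ + Q = [235984/515 -228/515; -228/515 2001/515]
step 1: y = z − H·x̄ = [8753/103]
step 1: S = H·P̄·Hᵀ + R = [2138791/515]
step 1: K = P̄·Hᵀ·S⁻¹ = [-707268/2138791; -5319/2138791]
step 1: x' = x̄ + K·y = [508875/2138791, -1905559/2138791]
step 1: P' = (I − K·H)·P̄ = [8723168/2138791 -8251656/2138791; -8251656/2138791 8255202/2138791]
step 2: x̄ = F·x = [-7243302/2138791, -2793368/2138791]
step 2: P̄ = F·P·Fᵀ + Q = [305612720/2138791 -2807796/2138791; -2807796/2138791 8316605/2138791]
step 2: y = z − H·x̄ = [-25832428/2138791]
step 2: S = H·P̄·Hᵀ + R = [2779101179/2138791]
step 2: K = P̄·Hᵀ·S⁻¹ = [-908414772/2779101179; -16526427/2779101179]
step 2: x' = x̄ + K·y = [1560082338/2779101179, -3430038076/2779101179]
step 2: P' = (I − K·H)·P̄ = [11273318656/2779101179 -10667708808/2779101179; -10667708808/2779101179 10678726426/2779101179]

step 0: x' = [-504/103, 469/103], P' = [6574/515 -6498/515; -6498/515 6536/515]
step 1: x' = [508875/2138791, -1905559/2138791], P' = [8723168/2138791 -8251656/2138791; -8251656/2138791 8255202/2138791]
step 2: x' = [1560082338/2779101179, -3430038076/2779101179], P' = [11273318656/2779101179 -10667708808/2779101179; -10667708808/2779101179 10678726426/2779101179]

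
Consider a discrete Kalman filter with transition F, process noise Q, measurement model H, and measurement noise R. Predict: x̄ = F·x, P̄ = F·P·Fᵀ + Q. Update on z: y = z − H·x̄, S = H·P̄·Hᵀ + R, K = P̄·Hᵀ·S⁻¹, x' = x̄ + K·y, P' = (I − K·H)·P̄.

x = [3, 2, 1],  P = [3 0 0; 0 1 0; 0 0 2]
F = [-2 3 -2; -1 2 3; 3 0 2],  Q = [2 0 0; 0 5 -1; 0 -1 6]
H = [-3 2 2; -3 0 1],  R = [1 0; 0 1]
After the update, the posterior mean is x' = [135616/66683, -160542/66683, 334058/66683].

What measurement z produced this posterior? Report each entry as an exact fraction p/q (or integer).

x̄ = F·x = [-2, 4, 11]
P̄ = F·P·Fᵀ + Q = [31 0 -26; 0 30 2; -26 2 41]
S = H·P̄·Hᵀ + R = [892 599; 599 477]
K = P̄·Hᵀ·S⁻¹ = [2116/66683 -19293/66683; 29330/66683 -36552/66683; 6947/66683 7912/66683]
x' − x̄ = [268982/66683, -427274/66683, -399455/66683] = K·y
y = (KᵀK)⁻¹·Kᵀ·(x' − x̄) = [-37, -18]
z = y + H·x̄ = [-37, -18] + [36, 17] = [-1, -1]

z = [-1, -1]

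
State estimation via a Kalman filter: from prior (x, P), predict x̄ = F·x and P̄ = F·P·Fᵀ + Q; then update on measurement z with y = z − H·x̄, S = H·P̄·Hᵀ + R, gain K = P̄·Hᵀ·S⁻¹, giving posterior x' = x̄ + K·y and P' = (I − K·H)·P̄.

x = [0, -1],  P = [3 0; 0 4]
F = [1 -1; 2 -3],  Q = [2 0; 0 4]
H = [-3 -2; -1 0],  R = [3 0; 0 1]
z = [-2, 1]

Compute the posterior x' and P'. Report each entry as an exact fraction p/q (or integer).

x̄ = F·x = [1, 3]
P̄ = F·P·Fᵀ + Q = [9 18; 18 52]
y = z − H·x̄ = [7, 2]
S = H·P̄·Hᵀ + R = [508 63; 63 10]
K = P̄·Hᵀ·S⁻¹ = [-63/1111 -603/1111; -446/1111 810/1111]
x' = x̄ + K·y = [-536/1111, 1831/1111]
P' = (I − K·H)·P̄ = [603/1111 -810/1111; -810/1111 1884/1111]

x' = [-536/1111, 1831/1111]
P' = [603/1111 -810/1111; -810/1111 1884/1111]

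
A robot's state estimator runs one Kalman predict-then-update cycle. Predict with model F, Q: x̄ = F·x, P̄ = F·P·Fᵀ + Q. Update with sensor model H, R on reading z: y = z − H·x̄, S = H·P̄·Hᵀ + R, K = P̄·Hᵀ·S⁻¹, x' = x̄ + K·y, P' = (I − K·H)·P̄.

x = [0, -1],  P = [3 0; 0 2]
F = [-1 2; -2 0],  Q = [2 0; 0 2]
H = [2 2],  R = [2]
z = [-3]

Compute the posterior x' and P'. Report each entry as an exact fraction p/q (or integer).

x' = [-139/79, 20/79]
P' = [305/79 -286/79; -286/79 306/79]

x̄ = F·x = [-2, 0]
P̄ = F·P·Fᵀ + Q = [13 6; 6 14]
y = z − H·x̄ = [1]
S = H·P̄·Hᵀ + R = [158]
K = P̄·Hᵀ·S⁻¹ = [19/79; 20/79]
x' = x̄ + K·y = [-139/79, 20/79]
P' = (I − K·H)·P̄ = [305/79 -286/79; -286/79 306/79]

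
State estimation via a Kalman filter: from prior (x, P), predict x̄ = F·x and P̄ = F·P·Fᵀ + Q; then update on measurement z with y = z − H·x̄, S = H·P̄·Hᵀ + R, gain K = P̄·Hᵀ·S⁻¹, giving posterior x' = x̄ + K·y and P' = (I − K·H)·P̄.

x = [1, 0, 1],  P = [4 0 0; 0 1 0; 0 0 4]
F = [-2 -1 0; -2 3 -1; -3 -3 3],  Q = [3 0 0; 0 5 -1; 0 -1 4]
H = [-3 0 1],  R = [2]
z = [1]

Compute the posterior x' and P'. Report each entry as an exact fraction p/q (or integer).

x' = [-3/7, -26/21, -4/21]
P' = [337/35 48/35 989/35; 48/35 2201/105 358/105; 989/35 358/105 8909/105]

x̄ = F·x = [-2, -3, 0]
P̄ = F·P·Fᵀ + Q = [20 13 27; 13 34 2; 27 2 85]
y = z − H·x̄ = [-5]
S = H·P̄·Hᵀ + R = [105]
K = P̄·Hᵀ·S⁻¹ = [-11/35; -37/105; 4/105]
x' = x̄ + K·y = [-3/7, -26/21, -4/21]
P' = (I − K·H)·P̄ = [337/35 48/35 989/35; 48/35 2201/105 358/105; 989/35 358/105 8909/105]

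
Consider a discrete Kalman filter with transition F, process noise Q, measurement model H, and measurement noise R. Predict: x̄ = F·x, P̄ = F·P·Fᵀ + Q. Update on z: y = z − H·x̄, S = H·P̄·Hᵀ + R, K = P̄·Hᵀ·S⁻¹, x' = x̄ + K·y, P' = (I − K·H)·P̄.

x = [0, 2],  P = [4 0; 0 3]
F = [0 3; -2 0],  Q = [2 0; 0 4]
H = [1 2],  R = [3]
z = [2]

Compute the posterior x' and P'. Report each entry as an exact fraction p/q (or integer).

x̄ = F·x = [6, 0]
P̄ = F·P·Fᵀ + Q = [29 0; 0 20]
y = z − H·x̄ = [-4]
S = H·P̄·Hᵀ + R = [112]
K = P̄·Hᵀ·S⁻¹ = [29/112; 5/14]
x' = x̄ + K·y = [139/28, -10/7]
P' = (I − K·H)·P̄ = [2407/112 -145/14; -145/14 40/7]

x' = [139/28, -10/7]
P' = [2407/112 -145/14; -145/14 40/7]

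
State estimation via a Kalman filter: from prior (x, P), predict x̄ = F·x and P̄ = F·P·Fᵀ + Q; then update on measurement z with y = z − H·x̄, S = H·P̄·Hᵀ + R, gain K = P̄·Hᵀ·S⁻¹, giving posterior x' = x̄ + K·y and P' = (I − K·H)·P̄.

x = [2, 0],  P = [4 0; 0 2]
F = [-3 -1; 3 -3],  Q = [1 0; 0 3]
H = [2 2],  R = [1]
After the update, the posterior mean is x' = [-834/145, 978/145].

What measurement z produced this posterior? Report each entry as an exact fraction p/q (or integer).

z = [2]

x̄ = F·x = [-6, 6]
P̄ = F·P·Fᵀ + Q = [39 -30; -30 57]
S = H·P̄·Hᵀ + R = [145]
K = P̄·Hᵀ·S⁻¹ = [18/145; 54/145]
x' − x̄ = [36/145, 108/145] = K·y
y = (KᵀK)⁻¹·Kᵀ·(x' − x̄) = [2]
z = y + H·x̄ = [2] + [0] = [2]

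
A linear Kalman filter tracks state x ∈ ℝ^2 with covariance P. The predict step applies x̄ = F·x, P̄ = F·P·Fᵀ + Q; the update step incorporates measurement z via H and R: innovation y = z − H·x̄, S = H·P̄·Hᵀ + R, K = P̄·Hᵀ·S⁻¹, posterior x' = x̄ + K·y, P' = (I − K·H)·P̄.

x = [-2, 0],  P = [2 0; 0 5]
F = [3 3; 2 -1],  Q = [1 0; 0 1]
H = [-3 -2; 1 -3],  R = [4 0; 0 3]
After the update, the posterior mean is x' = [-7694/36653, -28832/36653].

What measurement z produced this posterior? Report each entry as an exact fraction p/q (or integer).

z = [2, 2]

x̄ = F·x = [-6, -4]
P̄ = F·P·Fᵀ + Q = [64 -3; -3 14]
S = H·P̄·Hᵀ + R = [600 -129; -129 211]
K = P̄·Hᵀ·S⁻¹ = [-9943/36653 6602/36653; -9814/109959 -9817/36653]
x' − x̄ = [212224/36653, 117780/36653] = K·y
y = (KᵀK)⁻¹·Kᵀ·(x' − x̄) = [-24, -4]
z = y + H·x̄ = [-24, -4] + [26, 6] = [2, 2]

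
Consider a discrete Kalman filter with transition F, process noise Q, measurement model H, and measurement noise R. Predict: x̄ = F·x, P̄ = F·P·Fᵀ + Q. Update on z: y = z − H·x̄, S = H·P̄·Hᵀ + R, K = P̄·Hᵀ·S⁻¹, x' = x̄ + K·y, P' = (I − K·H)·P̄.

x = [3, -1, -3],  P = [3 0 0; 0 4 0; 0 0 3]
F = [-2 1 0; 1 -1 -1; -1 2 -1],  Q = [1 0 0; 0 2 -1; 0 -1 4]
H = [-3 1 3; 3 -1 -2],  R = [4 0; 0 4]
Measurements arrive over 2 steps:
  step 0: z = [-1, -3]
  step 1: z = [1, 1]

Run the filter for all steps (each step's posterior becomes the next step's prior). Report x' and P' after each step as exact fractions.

step 0: x' = [-3791/1459, 5416/1459, -5940/1459], P' = [4957/1459 -829/1459 5992/1459; -829/1459 7929/1459 -3956/1459; 5992/1459 -3956/1459 26408/4377]
step 1: x' = [16609517/5982253, -4481666/5982253, 21611846/5982253], P' = [27079767/5982253 2763669/5982253 30238308/5982253; 2763669/5982253 19132171/5982253 -4588736/5982253; 30238308/5982253 -4588736/5982253 38664016/5982253]

step 0: x̄ = F·x = [-7, 7, -2]
step 0: P̄ = F·P·Fᵀ + Q = [17 -10 14; -10 12 -9; 14 -9 26]
step 0: y = z − H·x̄ = [-23, 21]
step 0: S = H·P̄·Hᵀ + R = [157 -126; -126 129]
step 0: K = P̄·Hᵀ·S⁻¹ = [569/1459 929/1459; -363/1459 -626/1459; 1119/1459 3245/4377]
step 0: x' = x̄ + K·y = [-3791/1459, 5416/1459, -5940/1459]
step 0: P' = (I − K·H)·P̄ = [4957/1459 -829/1459 5992/1459; -829/1459 7929/1459 -3956/1459; 5992/1459 -3956/1459 26408/4377]
step 1: x̄ = F·x = [12998/1459, -3267/1459, 20563/1459]
step 1: P̄ = F·P·Fᵀ + Q = [32532/1459 -4390/1459 45857/1459; -4390/1459 19106/4377 -36007/4377; 45857/1459 -36007/4377 247307/4377]
step 1: y = z − H·x̄ = [-17969/1459, 324/1459]
step 1: S = H·P̄·Hᵀ + R = [527441/4377 -72244/1459; -72244/1459 62782/1459]
step 1: K = P̄·Hᵀ·S⁻¹ = [3059823/5982253 4499754/5982253; -731261/5982253 -415923/5982253; 5172097/5982253 4493907/5982253]
step 1: x' = x̄ + K·y = [16609517/5982253, -4481666/5982253, 21611846/5982253]
step 1: P' = (I − K·H)·P̄ = [27079767/5982253 2763669/5982253 30238308/5982253; 2763669/5982253 19132171/5982253 -4588736/5982253; 30238308/5982253 -4588736/5982253 38664016/5982253]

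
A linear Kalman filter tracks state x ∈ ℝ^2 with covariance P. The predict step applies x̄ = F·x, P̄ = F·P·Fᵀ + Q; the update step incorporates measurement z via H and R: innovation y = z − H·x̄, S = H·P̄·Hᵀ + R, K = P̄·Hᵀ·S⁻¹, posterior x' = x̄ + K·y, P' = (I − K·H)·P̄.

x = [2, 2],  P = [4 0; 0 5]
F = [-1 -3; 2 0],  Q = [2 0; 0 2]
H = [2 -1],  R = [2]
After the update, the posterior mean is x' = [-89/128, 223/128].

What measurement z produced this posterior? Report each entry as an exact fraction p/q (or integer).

x̄ = F·x = [-8, 4]
P̄ = F·P·Fᵀ + Q = [51 -8; -8 18]
S = H·P̄·Hᵀ + R = [256]
K = P̄·Hᵀ·S⁻¹ = [55/128; -17/128]
x' − x̄ = [935/128, -289/128] = K·y
y = (KᵀK)⁻¹·Kᵀ·(x' − x̄) = [17]
z = y + H·x̄ = [17] + [-20] = [-3]

z = [-3]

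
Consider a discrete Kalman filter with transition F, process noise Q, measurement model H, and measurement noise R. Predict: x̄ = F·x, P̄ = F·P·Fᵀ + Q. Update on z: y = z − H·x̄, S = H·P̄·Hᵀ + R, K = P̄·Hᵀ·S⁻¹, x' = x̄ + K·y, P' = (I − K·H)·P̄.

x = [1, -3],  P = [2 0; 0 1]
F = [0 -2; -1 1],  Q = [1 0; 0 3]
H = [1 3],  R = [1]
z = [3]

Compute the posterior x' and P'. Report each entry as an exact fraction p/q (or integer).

x' = [93/16, -1]
P' = [239/48 -5/3; -5/3 2/3]

x̄ = F·x = [6, -4]
P̄ = F·P·Fᵀ + Q = [5 -2; -2 6]
y = z − H·x̄ = [9]
S = H·P̄·Hᵀ + R = [48]
K = P̄·Hᵀ·S⁻¹ = [-1/48; 1/3]
x' = x̄ + K·y = [93/16, -1]
P' = (I − K·H)·P̄ = [239/48 -5/3; -5/3 2/3]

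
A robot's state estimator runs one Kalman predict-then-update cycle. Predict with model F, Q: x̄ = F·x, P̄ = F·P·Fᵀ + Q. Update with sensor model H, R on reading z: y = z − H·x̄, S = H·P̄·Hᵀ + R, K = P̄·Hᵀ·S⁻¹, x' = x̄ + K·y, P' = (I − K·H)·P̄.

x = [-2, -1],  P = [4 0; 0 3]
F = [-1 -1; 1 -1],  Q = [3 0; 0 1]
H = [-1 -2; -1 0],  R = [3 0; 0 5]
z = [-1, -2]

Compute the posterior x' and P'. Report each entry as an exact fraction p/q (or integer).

x' = [1307/551, -390/551]
P' = [1730/551 -805/551; -805/551 752/551]

x̄ = F·x = [3, -1]
P̄ = F·P·Fᵀ + Q = [10 -1; -1 8]
y = z − H·x̄ = [0, 1]
S = H·P̄·Hᵀ + R = [41 8; 8 15]
K = P̄·Hᵀ·S⁻¹ = [-40/551 -346/551; -233/551 161/551]
x' = x̄ + K·y = [1307/551, -390/551]
P' = (I − K·H)·P̄ = [1730/551 -805/551; -805/551 752/551]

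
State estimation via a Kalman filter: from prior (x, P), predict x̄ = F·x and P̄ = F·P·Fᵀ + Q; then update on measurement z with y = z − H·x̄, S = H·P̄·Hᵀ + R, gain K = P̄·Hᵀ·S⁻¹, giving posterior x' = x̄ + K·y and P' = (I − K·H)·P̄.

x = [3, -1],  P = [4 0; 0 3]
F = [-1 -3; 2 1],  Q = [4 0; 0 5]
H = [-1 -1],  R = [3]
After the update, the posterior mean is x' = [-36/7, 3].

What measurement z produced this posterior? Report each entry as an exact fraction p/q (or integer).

x̄ = F·x = [0, 5]
P̄ = F·P·Fᵀ + Q = [35 -17; -17 24]
S = H·P̄·Hᵀ + R = [28]
K = P̄·Hᵀ·S⁻¹ = [-9/14; -1/4]
x' − x̄ = [-36/7, -2] = K·y
y = (KᵀK)⁻¹·Kᵀ·(x' − x̄) = [8]
z = y + H·x̄ = [8] + [-5] = [3]

z = [3]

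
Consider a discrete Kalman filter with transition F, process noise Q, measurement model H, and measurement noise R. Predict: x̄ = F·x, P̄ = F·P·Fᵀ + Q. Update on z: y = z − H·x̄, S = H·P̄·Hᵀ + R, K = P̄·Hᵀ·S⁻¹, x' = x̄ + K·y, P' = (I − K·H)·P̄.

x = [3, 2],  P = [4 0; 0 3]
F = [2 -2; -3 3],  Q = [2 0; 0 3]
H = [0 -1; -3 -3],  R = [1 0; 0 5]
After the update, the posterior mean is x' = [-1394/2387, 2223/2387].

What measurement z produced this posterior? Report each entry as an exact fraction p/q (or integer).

z = [-1, -1]

x̄ = F·x = [2, -3]
P̄ = F·P·Fᵀ + Q = [30 -42; -42 66]
S = H·P̄·Hᵀ + R = [67 72; 72 113]
K = P̄·Hᵀ·S⁻¹ = [2154/2387 -612/2387; -2274/2387 -72/2387]
x' − x̄ = [-6168/2387, 9384/2387] = K·y
y = (KᵀK)⁻¹·Kᵀ·(x' − x̄) = [-4, -4]
z = y + H·x̄ = [-4, -4] + [3, 3] = [-1, -1]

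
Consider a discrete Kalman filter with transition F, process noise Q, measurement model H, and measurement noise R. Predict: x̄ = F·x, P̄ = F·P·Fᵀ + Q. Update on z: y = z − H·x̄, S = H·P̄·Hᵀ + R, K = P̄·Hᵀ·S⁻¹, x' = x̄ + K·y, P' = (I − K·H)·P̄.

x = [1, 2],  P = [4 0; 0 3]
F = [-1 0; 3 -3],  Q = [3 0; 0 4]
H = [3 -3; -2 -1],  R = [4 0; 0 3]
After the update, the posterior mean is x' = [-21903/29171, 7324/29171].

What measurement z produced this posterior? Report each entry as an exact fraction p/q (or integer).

z = [-3, 1]

x̄ = F·x = [-1, -3]
P̄ = F·P·Fᵀ + Q = [7 -12; -12 67]
S = H·P̄·Hᵀ + R = [886 123; 123 50]
K = P̄·Hᵀ·S⁻¹ = [3096/29171 -8783/29171; -6561/29171 -8947/29171]
x' − x̄ = [7268/29171, 94837/29171] = K·y
y = (KᵀK)⁻¹·Kᵀ·(x' − x̄) = [-9, -4]
z = y + H·x̄ = [-9, -4] + [6, 5] = [-3, 1]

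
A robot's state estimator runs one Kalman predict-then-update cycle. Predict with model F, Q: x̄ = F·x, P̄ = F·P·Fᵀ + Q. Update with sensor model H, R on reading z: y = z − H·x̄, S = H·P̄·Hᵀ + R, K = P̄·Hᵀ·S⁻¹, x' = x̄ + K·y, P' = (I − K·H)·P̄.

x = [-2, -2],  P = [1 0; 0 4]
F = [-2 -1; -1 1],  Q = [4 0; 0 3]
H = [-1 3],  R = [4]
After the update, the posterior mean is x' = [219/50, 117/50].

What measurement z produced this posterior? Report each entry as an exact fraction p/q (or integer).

x̄ = F·x = [6, 0]
P̄ = F·P·Fᵀ + Q = [12 -2; -2 8]
S = H·P̄·Hᵀ + R = [100]
K = P̄·Hᵀ·S⁻¹ = [-9/50; 13/50]
x' − x̄ = [-81/50, 117/50] = K·y
y = (KᵀK)⁻¹·Kᵀ·(x' − x̄) = [9]
z = y + H·x̄ = [9] + [-6] = [3]

z = [3]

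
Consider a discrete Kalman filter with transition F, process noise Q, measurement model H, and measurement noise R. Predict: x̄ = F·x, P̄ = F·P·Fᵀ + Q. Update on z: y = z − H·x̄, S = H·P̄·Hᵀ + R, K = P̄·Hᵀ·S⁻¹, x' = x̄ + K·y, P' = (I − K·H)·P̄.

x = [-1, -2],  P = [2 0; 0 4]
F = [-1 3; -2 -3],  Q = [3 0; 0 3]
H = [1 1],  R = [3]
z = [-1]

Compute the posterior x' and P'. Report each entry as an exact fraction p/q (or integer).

x' = [-19/3, 52/9]
P' = [38 -37; -37 116/3]

x̄ = F·x = [-5, 8]
P̄ = F·P·Fᵀ + Q = [41 -32; -32 47]
y = z − H·x̄ = [-4]
S = H·P̄·Hᵀ + R = [27]
K = P̄·Hᵀ·S⁻¹ = [1/3; 5/9]
x' = x̄ + K·y = [-19/3, 52/9]
P' = (I − K·H)·P̄ = [38 -37; -37 116/3]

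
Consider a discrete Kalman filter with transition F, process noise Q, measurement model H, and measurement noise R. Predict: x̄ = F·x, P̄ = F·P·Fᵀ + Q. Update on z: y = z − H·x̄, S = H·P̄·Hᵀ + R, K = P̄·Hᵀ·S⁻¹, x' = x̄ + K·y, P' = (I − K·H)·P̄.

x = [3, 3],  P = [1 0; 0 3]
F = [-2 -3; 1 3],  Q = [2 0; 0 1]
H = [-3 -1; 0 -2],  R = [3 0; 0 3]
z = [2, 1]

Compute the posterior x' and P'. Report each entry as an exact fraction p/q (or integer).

x̄ = F·x = [-15, 12]
P̄ = F·P·Fᵀ + Q = [33 -29; -29 29]
y = z − H·x̄ = [-31, 25]
S = H·P̄·Hᵀ + R = [155 -116; -116 119]
K = P̄·Hᵀ·S⁻¹ = [-534/1663 290/1663; 58/1663 -754/1663]
x' = x̄ + K·y = [-1141/1663, -692/1663]
P' = (I − K·H)·P̄ = [679/1663 -435/1663; -435/1663 1131/1663]

x' = [-1141/1663, -692/1663]
P' = [679/1663 -435/1663; -435/1663 1131/1663]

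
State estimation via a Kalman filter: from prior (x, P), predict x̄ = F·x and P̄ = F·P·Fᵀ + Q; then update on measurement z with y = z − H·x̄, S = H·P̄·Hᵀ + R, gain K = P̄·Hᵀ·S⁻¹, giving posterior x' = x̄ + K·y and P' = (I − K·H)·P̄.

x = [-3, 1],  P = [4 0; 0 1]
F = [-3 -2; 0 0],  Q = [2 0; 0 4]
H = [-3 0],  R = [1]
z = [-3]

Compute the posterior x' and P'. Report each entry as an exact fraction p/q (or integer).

x̄ = F·x = [7, 0]
P̄ = F·P·Fᵀ + Q = [42 0; 0 4]
y = z − H·x̄ = [18]
S = H·P̄·Hᵀ + R = [379]
K = P̄·Hᵀ·S⁻¹ = [-126/379; 0]
x' = x̄ + K·y = [385/379, 0]
P' = (I − K·H)·P̄ = [42/379 0; 0 4]

x' = [385/379, 0]
P' = [42/379 0; 0 4]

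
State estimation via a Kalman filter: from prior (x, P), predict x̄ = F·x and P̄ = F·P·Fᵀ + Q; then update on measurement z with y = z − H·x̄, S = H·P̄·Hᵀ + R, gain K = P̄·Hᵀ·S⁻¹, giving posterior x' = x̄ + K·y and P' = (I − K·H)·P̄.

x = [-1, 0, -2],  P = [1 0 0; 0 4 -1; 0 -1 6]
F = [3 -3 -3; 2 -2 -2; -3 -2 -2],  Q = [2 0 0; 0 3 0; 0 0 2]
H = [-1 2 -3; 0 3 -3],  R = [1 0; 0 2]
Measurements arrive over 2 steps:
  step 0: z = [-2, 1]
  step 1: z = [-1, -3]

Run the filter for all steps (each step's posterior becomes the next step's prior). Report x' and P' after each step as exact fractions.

step 0: x' = [1340/933, 475/311, 1136/933], P' = [129727/55980 -3571/6220 -53537/55980; -3571/6220 11127/6220 9421/6220; -53537/55980 9421/6220 81727/55980]
step 1: x' = [-83169718/100060645, -132360944/100060645, -31283747/100060645], P' = [48031327/20012129 -61437403/100060645 -60503039/60036387; -61437403/100060645 179518579/100060645 458643029/300181935; -60503039/60036387 458643029/300181935 266995097/180109161]

step 0: x̄ = F·x = [3, 2, 7]
step 0: P̄ = F·P·Fᵀ + Q = [83 54 39; 54 39 26; 39 26 43]
step 0: y = z − H·x̄ = [18, 16]
step 0: S = H·P̄·Hᵀ + R = [333 186; 186 272]
step 0: K = P̄·Hᵀ·S⁻¹ = [-16697/27990 10699/18660; -1219/3110 2559/6220; -11033/27990 1531/18660]
step 0: x' = x̄ + K·y = [1340/933, 475/311, 1136/933]
step 0: P' = (I − K·H)·P̄ = [129727/55980 -3571/6220 -53537/55980; -3571/6220 11127/6220 9421/6220; -53537/55980 9421/6220 81727/55980]
step 1: x̄ = F·x = [-1221/311, -814/311, -9142/933]
step 1: P̄ = F·P·Fᵀ + Q = [664967/6220 217509/3110 76013/6220; 217509/3110 77168/1555 76013/9330; 76013/6220 76013/9330 1657183/55980]
step 1: y = z − H·x̄ = [-9046/311, -7633/311]
step 1: S = H·P̄·Hᵀ + R = [83548/311 167207/622; 167207/622 707103/1244]
step 1: K = P̄·Hᵀ·S⁻¹ = [-60516246/100060645 59101493/100060645; -38168468/100060645 39956354/100060645; -115174232/300181935 20476801/300181935]
step 1: x' = x̄ + K·y = [-83169718/100060645, -132360944/100060645, -31283747/100060645]
step 1: P' = (I − K·H)·P̄ = [48031327/20012129 -61437403/100060645 -60503039/60036387; -61437403/100060645 179518579/100060645 458643029/300181935; -60503039/60036387 458643029/300181935 266995097/180109161]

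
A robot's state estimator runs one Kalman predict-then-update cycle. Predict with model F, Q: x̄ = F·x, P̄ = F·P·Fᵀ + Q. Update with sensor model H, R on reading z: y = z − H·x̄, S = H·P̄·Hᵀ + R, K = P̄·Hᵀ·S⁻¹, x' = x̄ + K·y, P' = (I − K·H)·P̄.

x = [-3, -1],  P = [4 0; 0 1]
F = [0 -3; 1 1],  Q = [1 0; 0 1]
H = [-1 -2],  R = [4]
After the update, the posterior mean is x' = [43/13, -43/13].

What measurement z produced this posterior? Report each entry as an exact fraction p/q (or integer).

z = [3]

x̄ = F·x = [3, -4]
P̄ = F·P·Fᵀ + Q = [10 -3; -3 6]
S = H·P̄·Hᵀ + R = [26]
K = P̄·Hᵀ·S⁻¹ = [-2/13; -9/26]
x' − x̄ = [4/13, 9/13] = K·y
y = (KᵀK)⁻¹·Kᵀ·(x' − x̄) = [-2]
z = y + H·x̄ = [-2] + [5] = [3]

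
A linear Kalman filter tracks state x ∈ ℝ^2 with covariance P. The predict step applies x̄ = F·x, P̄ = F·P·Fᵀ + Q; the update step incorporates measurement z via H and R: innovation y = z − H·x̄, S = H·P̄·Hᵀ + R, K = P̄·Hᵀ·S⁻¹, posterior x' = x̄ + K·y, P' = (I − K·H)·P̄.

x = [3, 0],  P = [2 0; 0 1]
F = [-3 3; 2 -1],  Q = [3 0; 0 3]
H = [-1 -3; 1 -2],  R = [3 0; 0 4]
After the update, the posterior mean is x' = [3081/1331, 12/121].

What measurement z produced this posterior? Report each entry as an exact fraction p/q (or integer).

z = [-3, 3]

x̄ = F·x = [-9, 6]
P̄ = F·P·Fᵀ + Q = [30 -15; -15 12]
S = H·P̄·Hᵀ + R = [51 57; 57 142]
K = P̄·Hᵀ·S⁻¹ = [-430/1331 735/1331; -23/121 -24/121]
x' − x̄ = [15060/1331, -714/121] = K·y
y = (KᵀK)⁻¹·Kᵀ·(x' − x̄) = [6, 24]
z = y + H·x̄ = [6, 24] + [-9, -21] = [-3, 3]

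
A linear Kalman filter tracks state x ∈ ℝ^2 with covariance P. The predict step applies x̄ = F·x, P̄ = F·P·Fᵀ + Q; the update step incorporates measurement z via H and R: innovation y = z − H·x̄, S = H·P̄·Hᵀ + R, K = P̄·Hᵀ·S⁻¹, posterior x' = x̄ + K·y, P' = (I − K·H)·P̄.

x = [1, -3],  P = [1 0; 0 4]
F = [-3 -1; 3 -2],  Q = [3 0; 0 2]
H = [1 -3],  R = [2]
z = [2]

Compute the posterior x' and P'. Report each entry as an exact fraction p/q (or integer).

x' = [551/267, 25/267]
P' = [3911/267 1291/267; 1291/267 485/267]

x̄ = F·x = [0, 9]
P̄ = F·P·Fᵀ + Q = [16 -1; -1 27]
y = z − H·x̄ = [29]
S = H·P̄·Hᵀ + R = [267]
K = P̄·Hᵀ·S⁻¹ = [19/267; -82/267]
x' = x̄ + K·y = [551/267, 25/267]
P' = (I − K·H)·P̄ = [3911/267 1291/267; 1291/267 485/267]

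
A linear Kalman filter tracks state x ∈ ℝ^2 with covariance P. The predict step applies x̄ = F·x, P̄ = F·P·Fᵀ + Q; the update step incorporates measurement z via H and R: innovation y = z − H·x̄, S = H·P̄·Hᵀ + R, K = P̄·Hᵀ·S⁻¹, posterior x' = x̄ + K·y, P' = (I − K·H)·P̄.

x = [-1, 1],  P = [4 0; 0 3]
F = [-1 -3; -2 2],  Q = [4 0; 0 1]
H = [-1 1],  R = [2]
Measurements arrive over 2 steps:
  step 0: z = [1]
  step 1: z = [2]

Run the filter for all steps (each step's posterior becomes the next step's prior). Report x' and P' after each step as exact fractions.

step 0: x̄ = F·x = [-2, 4]
step 0: P̄ = F·P·Fᵀ + Q = [35 -10; -10 29]
step 0: y = z − H·x̄ = [-5]
step 0: S = H·P̄·Hᵀ + R = [86]
step 0: K = P̄·Hᵀ·S⁻¹ = [-45/86; 39/86]
step 0: x' = x̄ + K·y = [53/86, 149/86]
step 0: P' = (I − K·H)·P̄ = [985/86 895/86; 895/86 973/86]
step 1: x̄ = F·x = [-250/43, 96/43]
step 1: P̄ = F·P·Fᵀ + Q = [7728/43 -144/43; -144/43 379/43]
step 1: y = z − H·x̄ = [-260/43]
step 1: S = H·P̄·Hᵀ + R = [8481/43]
step 1: K = P̄·Hᵀ·S⁻¹ = [-2624/2827; 523/8481]
step 1: x' = x̄ + K·y = [-570/2827, 15772/8481]
step 1: P' = (I − K·H)·P̄ = [27696/2827 22448/2827; 22448/2827 68390/8481]

step 0: x' = [53/86, 149/86], P' = [985/86 895/86; 895/86 973/86]
step 1: x' = [-570/2827, 15772/8481], P' = [27696/2827 22448/2827; 22448/2827 68390/8481]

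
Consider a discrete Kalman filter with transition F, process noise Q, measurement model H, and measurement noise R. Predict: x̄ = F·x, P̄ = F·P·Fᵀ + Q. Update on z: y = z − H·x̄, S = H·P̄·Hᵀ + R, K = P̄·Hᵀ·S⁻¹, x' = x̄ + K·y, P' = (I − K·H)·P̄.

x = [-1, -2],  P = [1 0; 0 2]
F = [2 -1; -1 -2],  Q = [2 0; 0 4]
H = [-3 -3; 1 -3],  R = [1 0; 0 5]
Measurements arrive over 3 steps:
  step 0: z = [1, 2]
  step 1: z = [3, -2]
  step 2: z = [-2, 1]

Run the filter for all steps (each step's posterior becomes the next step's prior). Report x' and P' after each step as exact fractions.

step 0: x' = [1234/15643, -6414/15643], P' = [5440/15643 -4190/15643; -4190/15643 4665/15643]
step 1: x' = [-62749911/55014025, 9442738/55014025], P' = [17925811/55014025 -13597588/55014025; -13597588/55014025 15302504/55014025]
step 2: x' = [3215615956/7433756075, 1376934702/7433756075], P' = [2417257218/7433756075 -1833869294/7433756075; -1833869294/7433756075 2065270127/7433756075]

step 0: x̄ = F·x = [0, 5]
step 0: P̄ = F·P·Fᵀ + Q = [8 2; 2 13]
step 0: y = z − H·x̄ = [16, 17]
step 0: S = H·P̄·Hᵀ + R = [226 105; 105 118]
step 0: K = P̄·Hᵀ·S⁻¹ = [-3750/15643 3602/15643; -1425/15643 -3637/15643]
step 0: x' = x̄ + K·y = [1234/15643, -6414/15643]
step 0: P' = (I − K·H)·P̄ = [5440/15643 -4190/15643; -4190/15643 4665/15643]
step 1: x̄ = F·x = [8882/15643, 11594/15643]
step 1: P̄ = F·P·Fᵀ + Q = [74471/15643 11020/15643; 11020/15643 69912/15643]
step 1: y = z − H·x̄ = [108357/15643, -5386/15643]
step 1: S = H·P̄·Hᵀ + R = [1513450/15643 471915/15643; 471915/15643 715774/15643]
step 1: K = P̄·Hᵀ·S⁻¹ = [-12984669/55014025 2348743/11002805; -5114748/55014025 -2380204/11002805]
step 1: x' = x̄ + K·y = [-62749911/55014025, 9442738/55014025]
step 1: P' = (I − K·H)·P̄ = [17925811/55014025 -13597588/55014025; -13597588/55014025 15302504/55014025]
step 2: x̄ = F·x = [-1420448/579095, 8772887/11002805]
step 2: P̄ = F·P·Fᵀ + Q = [529314/115819 74834/115819; 74834/115819 9792063/2200561]
step 2: y = z − H·x̄ = [-15330497/2200561, 64309978/11002805]
step 2: S = H·P̄·Hᵀ + R = [206435050/2200561 66488745/2200561; 66488745/2200561 100657262/2200561]
step 2: K = P̄·Hᵀ·S⁻¹ = [-1750163772/7433756075 316754604/1486751215; -694202499/7433756075 -321187187/1486751215]
step 2: x' = x̄ + K·y = [3215615956/7433756075, 1376934702/7433756075]
step 2: P' = (I − K·H)·P̄ = [2417257218/7433756075 -1833869294/7433756075; -1833869294/7433756075 2065270127/7433756075]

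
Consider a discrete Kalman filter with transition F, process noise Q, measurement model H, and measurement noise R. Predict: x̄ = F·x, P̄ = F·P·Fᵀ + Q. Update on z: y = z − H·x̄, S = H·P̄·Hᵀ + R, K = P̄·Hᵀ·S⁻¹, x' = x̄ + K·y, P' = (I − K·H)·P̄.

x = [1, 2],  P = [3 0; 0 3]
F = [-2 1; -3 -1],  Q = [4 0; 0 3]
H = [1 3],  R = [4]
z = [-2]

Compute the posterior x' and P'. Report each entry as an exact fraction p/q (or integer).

x̄ = F·x = [0, -5]
P̄ = F·P·Fᵀ + Q = [19 15; 15 33]
y = z − H·x̄ = [13]
S = H·P̄·Hᵀ + R = [410]
K = P̄·Hᵀ·S⁻¹ = [32/205; 57/205]
x' = x̄ + K·y = [416/205, -284/205]
P' = (I − K·H)·P̄ = [1847/205 -573/205; -573/205 267/205]

x' = [416/205, -284/205]
P' = [1847/205 -573/205; -573/205 267/205]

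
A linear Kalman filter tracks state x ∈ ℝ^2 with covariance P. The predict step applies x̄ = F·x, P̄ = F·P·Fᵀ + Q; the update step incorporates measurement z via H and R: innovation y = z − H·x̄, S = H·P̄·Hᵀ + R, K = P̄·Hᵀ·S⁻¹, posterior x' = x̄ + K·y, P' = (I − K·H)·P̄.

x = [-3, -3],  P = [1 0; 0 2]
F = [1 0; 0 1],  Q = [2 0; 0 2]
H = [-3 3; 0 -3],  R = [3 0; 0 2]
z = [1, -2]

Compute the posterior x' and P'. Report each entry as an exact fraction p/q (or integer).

x̄ = F·x = [-3, -3]
P̄ = F·P·Fᵀ + Q = [3 0; 0 4]
y = z − H·x̄ = [1, -11]
S = H·P̄·Hᵀ + R = [66 -36; -36 38]
K = P̄·Hᵀ·S⁻¹ = [-57/202 -27/101; 2/101 -30/101]
x' = x̄ + K·y = [-69/202, 29/101]
P' = (I − K·H)·P̄ = [93/202 18/101; 18/101 20/101]

x' = [-69/202, 29/101]
P' = [93/202 18/101; 18/101 20/101]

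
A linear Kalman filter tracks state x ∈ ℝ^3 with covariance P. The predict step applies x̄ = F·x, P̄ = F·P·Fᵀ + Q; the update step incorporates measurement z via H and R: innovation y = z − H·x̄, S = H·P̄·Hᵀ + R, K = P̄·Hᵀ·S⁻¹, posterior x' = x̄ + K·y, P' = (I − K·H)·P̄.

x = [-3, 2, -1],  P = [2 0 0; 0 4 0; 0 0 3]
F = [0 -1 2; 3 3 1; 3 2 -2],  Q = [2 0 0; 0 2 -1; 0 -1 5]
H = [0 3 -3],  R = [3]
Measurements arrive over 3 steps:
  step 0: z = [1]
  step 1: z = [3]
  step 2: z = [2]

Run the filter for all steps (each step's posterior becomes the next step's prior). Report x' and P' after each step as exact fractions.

step 0: x̄ = F·x = [-4, -4, -3]
step 0: P̄ = F·P·Fᵀ + Q = [18 -6 -20; -6 59 35; -20 35 51]
step 0: y = z − H·x̄ = [4]
step 0: S = H·P̄·Hᵀ + R = [363]
step 0: K = P̄·Hᵀ·S⁻¹ = [14/121; 24/121; -16/121]
step 0: x' = x̄ + K·y = [-428/121, -388/121, -427/121]
step 0: P' = (I − K·H)·P̄ = [1590/121 -1734/121 -1748/121; -1734/121 5411/121 5387/121; -1748/121 5387/121 5403/121]
step 1: x̄ = F·x = [-466/121, -2875/121, -1206/121]
step 1: P̄ = F·P·Fᵀ + Q = [5717/121 16222/121 -5398/121; 16222/121 59276/121 -6465/121; -5398/121 -6465/121 15243/121]
step 1: y = z − H·x̄ = [5370/121]
step 1: S = H·P̄·Hᵀ + R = [787404/121]
step 1: K = P̄·Hᵀ·S⁻¹ = [5405/65617; 65741/262468; -5427/65617]
step 1: x' = x̄ + K·y = [-12832/65617, -1659365/131234, -894852/65617]
step 1: P' = (I − K·H)·P̄ = [203009/65617 -12821/65617 -18226/65617; -12821/65617 21424925/262468 5339796/65617; -18226/65617 5339796/65617 5345223/65617]
step 2: x̄ = F·x = [-1920043/131234, -6844791/131234, 91843/65617]
step 2: P̄ = F·P·Fᵀ + Q = [22036693/262468 84999357/262468 -250943/131234; 84999357/262468 348833045/262468 3423169/131234; -250943/131234 3423169/131234 2307475/65617]
step 2: y = z − H·x̄ = [21347899/131234]
step 2: S = H·P̄·Hᵀ + R = [3100119825/262468]
step 2: K = P̄·Hᵀ·S⁻¹ = [85501243/1033373275; 341986707/1033373275; -2383562/1033373275]
step 2: x' = x̄ + K·y = [-1210427352/1033373275, 1733343402/1033373275, 1058659818/1033373275]
step 2: P' = (I − K·H)·P̄ = [3203216971/1033373275 438904179/1033373275 353402936/1033373275; 438904179/1033373275 36614074271/1033373275 36272087564/1033373275; 353402936/1033373275 36272087564/1033373275 36274471126/1033373275]

step 0: x' = [-428/121, -388/121, -427/121], P' = [1590/121 -1734/121 -1748/121; -1734/121 5411/121 5387/121; -1748/121 5387/121 5403/121]
step 1: x' = [-12832/65617, -1659365/131234, -894852/65617], P' = [203009/65617 -12821/65617 -18226/65617; -12821/65617 21424925/262468 5339796/65617; -18226/65617 5339796/65617 5345223/65617]
step 2: x' = [-1210427352/1033373275, 1733343402/1033373275, 1058659818/1033373275], P' = [3203216971/1033373275 438904179/1033373275 353402936/1033373275; 438904179/1033373275 36614074271/1033373275 36272087564/1033373275; 353402936/1033373275 36272087564/1033373275 36274471126/1033373275]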